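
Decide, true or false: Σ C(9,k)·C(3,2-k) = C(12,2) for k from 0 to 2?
Vandermonde's identity gives C(12,2) = 66; RHS C(12,2) = 66.
Final answer: True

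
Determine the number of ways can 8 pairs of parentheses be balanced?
1,430

Explanation: Using the Catalan number formula: C_n = C(2n, n) / (n+1)
C_8 = C(16, 8) / (8+1)
     = 12870 / 9
     = 1,430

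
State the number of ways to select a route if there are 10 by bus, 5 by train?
15

By the addition principle: 10 + 5 = 15.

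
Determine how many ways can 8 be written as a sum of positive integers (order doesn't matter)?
22

Pentagonal recurrence p(n) = p(n−1) + p(n−2) − p(n−5) − p(n−7) + …: p(8) = p(7) + p(6) − p(3) − p(1) = 15 + 11 − 3 − 1 = 22.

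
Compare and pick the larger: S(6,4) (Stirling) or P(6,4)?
P(6,4)
S(6,4) = 4·S(5,4) + S(5,3) = 4·10 + 25 = 65; P(6,4) = 360.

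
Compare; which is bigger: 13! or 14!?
13!=6,227,020,800, 14!=87,178,291,200. 14! > 13!.
Final answer: 14!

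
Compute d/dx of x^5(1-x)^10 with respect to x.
5x^4(1-x)^10 - 10x^5(1-x)^9

Solution: Product rule: 5x^{4}(1-x)^{10} + x^5·(-10)(1-x)^{9}.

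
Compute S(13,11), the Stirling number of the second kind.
2,431

Solution: Using the Stirling recurrence: S(n,k) = k·S(n-1,k) + S(n-1,k-1)
S(13,11) = 11·S(12,11) + S(12,10)
         = 11·66 + 1705
         = 726 + 1705
         = 2,431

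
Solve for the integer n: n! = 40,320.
8

Solution: n! is strictly increasing. 6! = 720, 7! = 5,040, 8! = 40,320 ✓. So n = 8.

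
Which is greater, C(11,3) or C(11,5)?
C(11,3)=165, C(11,5)=462.
Final answer: C(11,5)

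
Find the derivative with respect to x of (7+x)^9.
Using the power rule: d/dx (7+x)^9 = 9(7+x)^{8}.
Final answer: 9(7+x)^8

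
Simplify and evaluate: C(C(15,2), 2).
C(15,2) = 105, then C(105, 2) = 5,460.
Final answer: 5,460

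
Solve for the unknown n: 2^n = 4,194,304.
22

Solution: 4,194,304 = 1,024 × 1,024 × 4 = 2^10 × 2^10 × 2^2 = 2^22, so n = 22.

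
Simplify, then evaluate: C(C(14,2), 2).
C(14,2) = 91, then C(91, 2) = 4,095.

Answer: 4,095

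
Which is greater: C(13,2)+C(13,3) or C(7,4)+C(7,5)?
First=364, Second=56.
Final answer: C(13,2)+C(13,3)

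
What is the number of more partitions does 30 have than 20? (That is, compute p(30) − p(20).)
Pentagonal recurrence p(n) = p(n−1) + p(n−2) − p(n−5) − p(n−7) + …: p(30) = p(29) + p(28) − p(25) − p(23) + p(18) + p(15) − p(8) − p(4) = 4,565 + 3,718 − 1,958 − 1,255 + 385 + 176 − 22 − 5 = 5,604.
p(20) = p(19) + p(18) − p(15) − p(13) + p(8) + p(5) = 490 + 385 − 176 − 101 + 22 + 7 = 627.
Difference = 5,604 − 627 = 4,977.

Answer: 4,977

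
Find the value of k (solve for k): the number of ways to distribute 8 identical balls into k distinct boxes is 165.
Stars and bars: the count is C(8+k−1, k−1), increasing in k. k=2: C(9,1) = 9, k=3: C(10,2) = 45, k=4: C(11,3) = 165 ✓. So k = 4.

Answer: 4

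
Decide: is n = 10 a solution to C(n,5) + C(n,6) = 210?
C(10,5) + C(10,6) = 252 + 210 = 462, which does not equal 210.
Final answer: No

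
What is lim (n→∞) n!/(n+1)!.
0

Explanation: n!/(n+1)! = 1/[(n+1)] → 0 as n → ∞.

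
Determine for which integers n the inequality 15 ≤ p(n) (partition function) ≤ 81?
7, 8, 9, 10, 11, 12

Working:
Tabulating p(n) via p(n) = p(n−1) + p(n−2) − p(n−5) − p(n−7) + …: p(6)=11; p(7)=15; p(8)=22; p(9)=30; p(10)=42; p(11)=56; p(12)=77; p(13)=101. So valid n = 7, 8, 9, 10, 11, 12.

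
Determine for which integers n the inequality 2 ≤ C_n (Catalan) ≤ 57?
C_1=1; C_2=2; C_3=5; C_4=14; C_5=42; C_6=132. So valid n = 2, 3, 4, 5.

Answer: 2, 3, 4, 5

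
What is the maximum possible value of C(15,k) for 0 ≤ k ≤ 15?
Maximum at k = 7 or k = 8: C(15,7) = 6,435.

Answer: 6,435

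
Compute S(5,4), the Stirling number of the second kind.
10

Using the Stirling recurrence: S(n,k) = k·S(n-1,k) + S(n-1,k-1)
S(5,4) = 4·S(4,4) + S(4,3)
         = 4·1 + 6
         = 4 + 6
         = 10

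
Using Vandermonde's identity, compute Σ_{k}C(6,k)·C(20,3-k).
2,600
= C(6+20,3) = C(26,3) = 2,600.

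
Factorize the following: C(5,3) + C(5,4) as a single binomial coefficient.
C(6,4)

Solution: By Pascal's identity: C(5,3) + C(5,4) = C(6,4) = 15.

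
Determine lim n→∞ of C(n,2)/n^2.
1/2

C(n,2) ≈ n^2/2! for large n. Limit = 1/2! = 1/2.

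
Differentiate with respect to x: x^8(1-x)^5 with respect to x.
8x^7(1-x)^5 - 5x^8(1-x)^4
Product rule: 8x^{7}(1-x)^{5} + x^8·(-5)(1-x)^{4}.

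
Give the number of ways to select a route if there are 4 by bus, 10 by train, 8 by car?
22

By the addition principle: 4 + 10 + 8 = 22.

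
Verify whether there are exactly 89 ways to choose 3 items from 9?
False

Explanation: C(9,3) = 84 ≠ 89.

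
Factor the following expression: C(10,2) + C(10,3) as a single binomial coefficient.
C(11,3)

By Pascal's identity: C(10,2) + C(10,3) = C(11,3) = 165.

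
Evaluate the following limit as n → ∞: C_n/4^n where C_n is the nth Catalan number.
0

Explanation: C_n ~ 4^n/(n^(3/2)√π), so n^0·C_n/4^n ~ n^(0 − 3/2)/√π → 0.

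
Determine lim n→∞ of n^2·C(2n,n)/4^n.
∞

Explanation: C(2n,n) ~ 4^n/√(πn), so n^2·C(2n,n)/4^n ~ n^(2 − 1/2)/√π → ∞.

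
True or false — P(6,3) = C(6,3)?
P(6,3) = 120 but C(6,3) = 20; they differ by a factor of 3! = 6, so the statement does not hold.
Final answer: False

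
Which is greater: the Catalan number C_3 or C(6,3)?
C_3 = C(6,3)/(3+1) = 20/4 = 5; C(6,3) = 20.

Answer: C(6,3)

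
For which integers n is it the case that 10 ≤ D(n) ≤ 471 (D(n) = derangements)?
5, 6

Working:
Using D(n) = (n−1)[D(n−1) + D(n−2)] with D(1)=0, D(2)=1: D(4)=9; D(5)=44; D(6)=265; D(7)=1,854. So valid n = 5, 6.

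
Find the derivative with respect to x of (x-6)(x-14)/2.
(2x - 20)/2

Working:
d/dx[(x-6)(x-14)] = (x-14) + (x-6) = 2x - 20. Dividing by 2 gives (2x - 20)/2.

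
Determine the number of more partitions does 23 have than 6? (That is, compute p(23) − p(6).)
1,244

Working:
Pentagonal recurrence p(n) = p(n−1) + p(n−2) − p(n−5) − p(n−7) + …: p(23) = p(22) + p(21) − p(18) − p(16) + p(11) + p(8) − p(1) = 1,002 + 792 − 385 − 231 + 56 + 22 − 1 = 1,255.
p(6) = p(5) + p(4) − p(1) = 7 + 5 − 1 = 11.
Difference = 1,255 − 11 = 1,244.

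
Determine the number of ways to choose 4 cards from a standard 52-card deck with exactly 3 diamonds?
13 diamonds and 39 non-diamonds: C(13,3) × C(39,1) = 286 × 39 = 11,154.
Final answer: 11,154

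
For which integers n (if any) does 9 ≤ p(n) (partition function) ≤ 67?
6, 7, 8, 9, 10, 11

Reasoning: Tabulating p(n) via p(n) = p(n−1) + p(n−2) − p(n−5) − p(n−7) + …: p(5)=7; p(6)=11; p(7)=15; p(8)=22; p(9)=30; p(10)=42; p(11)=56; p(12)=77. So valid n = 6, 7, 8, 9, 10, 11.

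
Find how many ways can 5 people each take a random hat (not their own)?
44

Working:
Using D(n) = (n-1)[D(n-1) + D(n-2)]:
D(5) = (5-1) × [D(4) + D(3)]
      = 4 × [9 + 2]
      = 4 × 11
      = 44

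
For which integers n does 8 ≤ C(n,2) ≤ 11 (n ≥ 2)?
5

Working:
C(4,2)=6; C(5,2)=10; C(6,2)=15. So valid n = 5.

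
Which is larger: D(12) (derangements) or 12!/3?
D(12) = (12-1)·[D(11) + D(10)] = 11·[14,684,570 + 1,334,961] = 176,214,841; 12!/3 = 479,001,600/3 = 159,667,200.

Answer: D(12)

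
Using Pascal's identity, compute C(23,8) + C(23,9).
1,307,504
C(23,8) + C(23,9) = C(24,9) = 1,307,504.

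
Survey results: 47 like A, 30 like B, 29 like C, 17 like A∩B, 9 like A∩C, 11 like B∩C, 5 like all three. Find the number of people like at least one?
74
|A∪B∪C| = 47+30+29-17-9-11+5 = 74.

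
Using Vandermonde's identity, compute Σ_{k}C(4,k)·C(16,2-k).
190
= C(4+16,2) = C(20,2) = 190.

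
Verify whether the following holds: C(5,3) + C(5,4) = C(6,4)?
True

Pascal's identity: LHS = 10 + 5 = 15; RHS = C(6,4) = 15. Both sides agree, so the statement holds.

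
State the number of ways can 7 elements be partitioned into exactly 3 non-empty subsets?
301
This equals S(7,3), the Stirling number of the 2nd kind.
Using the Stirling recurrence: S(n,k) = k·S(n-1,k) + S(n-1,k-1)
S(7,3) = 3·S(6,3) + S(6,2)
         = 3·90 + 31
         = 270 + 31
         = 301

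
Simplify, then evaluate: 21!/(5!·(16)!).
20,349

Working:
This is C(21,5) = 20,349.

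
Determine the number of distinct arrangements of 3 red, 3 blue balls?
Multinomial: 6!/(3! × 3!) = 20.

Answer: 20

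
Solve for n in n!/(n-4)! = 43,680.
n!/(n-4)! = n×(n-1)×(n-2)×(n-3), a product of 4 consecutive integers ≈ (n−1.5)^4. 43,680^(1/4) + 1.5 ≈ 16.0; check n = 16: 16×15×14×13 = 43,680 ✓. So n = 16.
Final answer: 16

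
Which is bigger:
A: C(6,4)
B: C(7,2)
B

Reasoning: A=C(6,4)=15, B=C(7,2)=21.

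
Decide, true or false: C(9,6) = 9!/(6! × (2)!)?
False

Reasoning: The correct denominator is 6!×3!, giving C(9,6) = 84; the stated RHS is 9!/(6!×2!) = 252 ≠ 84, so the statement does not hold.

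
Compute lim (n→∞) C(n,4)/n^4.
1/24

C(n,4) ≈ n^4/4! for large n. Limit = 1/4! = 1/24.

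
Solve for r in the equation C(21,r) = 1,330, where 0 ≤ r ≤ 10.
C(21,r) is increasing for 0 ≤ r ≤ 10. Stepping up (C(21,r+1) = C(21,r)·(21−r)/(r+1)): C(21,1) = 21, C(21,2) = 210, C(21,3) = 1,330 ✓. So r = 3.
Final answer: 3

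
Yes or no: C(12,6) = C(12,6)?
Yes

Explanation: Symmetry C(n,k) = C(n,n-k): C(12,6) = 924 and C(12,6) = 924. Both sides agree, so the statement holds.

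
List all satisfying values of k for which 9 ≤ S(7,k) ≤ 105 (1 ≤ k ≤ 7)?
2, 6

Reasoning: S(7,1)=1; S(7,2)=63; S(7,3)=301; S(7,4)=350; S(7,5)=140; S(7,6)=21; S(7,7)=1. So valid k = 2, 6.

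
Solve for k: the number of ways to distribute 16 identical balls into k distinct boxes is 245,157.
8

Stars and bars: the count is C(16+k−1, k−1), increasing in k. k=6: C(21,5) = 20,349, k=7: C(22,6) = 74,613, k=8: C(23,7) = 245,157 ✓. So k = 8.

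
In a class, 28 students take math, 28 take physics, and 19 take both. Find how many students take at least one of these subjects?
37
|A∪B| = |A|+|B|-|A∩B| = 28+28-19 = 37.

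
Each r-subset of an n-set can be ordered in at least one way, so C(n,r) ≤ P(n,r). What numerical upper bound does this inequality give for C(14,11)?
P(14,11) = 14·13·12·11·10·9·8·7·6·5·4 = 14,529,715,200, so C(14,11) ≤ 14,529,715,200. (The bound is loose by a factor of 11! = 39,916,800: C(14,11) = 14,529,715,200/39,916,800 = 364.)

Answer: 14,529,715,200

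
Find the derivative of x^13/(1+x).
(13x^12(1+x) - x^13)/(1+x)²

Solution: Quotient rule: [13x^{12}(1+x) - x^13]/(1+x)².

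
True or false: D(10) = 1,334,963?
Derangements of 10 elements: D(10) = (10-1)·[D(9) + D(8)] = 9·[133,496 + 14,833] = 1,334,961.

Answer: False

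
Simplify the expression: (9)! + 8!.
403,200

Reasoning: (9)! + 8! = (9)·8! + 8! = (9+1)·8! = 10·8! = 403,200.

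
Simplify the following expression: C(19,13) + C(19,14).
By Pascal's identity: C(20,14) = 38,760.

Answer: 38,760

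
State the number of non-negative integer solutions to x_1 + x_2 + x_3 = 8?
C(8+3-1, 3-1) = 45.

Answer: 45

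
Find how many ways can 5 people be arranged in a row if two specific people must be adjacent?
48

Reasoning: Treat pair as unit: (5-1)! arrangements × 2 internal orders = 48.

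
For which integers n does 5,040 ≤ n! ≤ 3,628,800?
7, 8, 9, 10

n! is strictly increasing; 7! = 5,040 and 10! = 3,628,800, so valid n = 7, 8, 9, 10.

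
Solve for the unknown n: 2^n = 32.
2^5 = 32, so n = 5.

Answer: 5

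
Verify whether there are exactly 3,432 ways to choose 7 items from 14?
True

Reasoning: C(14,7) = 3,432.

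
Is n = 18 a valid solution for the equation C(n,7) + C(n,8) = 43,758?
C(18,7) + C(18,8) = 31,824 + 43,758 = 75,582, which does not equal 43,758.
Final answer: No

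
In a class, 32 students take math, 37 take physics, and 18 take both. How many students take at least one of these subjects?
51

Explanation: |A∪B| = |A|+|B|-|A∩B| = 32+37-18 = 51.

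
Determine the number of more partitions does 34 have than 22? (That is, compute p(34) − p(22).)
11,308
Pentagonal recurrence p(n) = p(n−1) + p(n−2) − p(n−5) − p(n−7) + …: p(34) = p(33) + p(32) − p(29) − p(27) + p(22) + p(19) − p(12) − p(8) = 10,143 + 8,349 − 4,565 − 3,010 + 1,002 + 490 − 77 − 22 = 12,310.
p(22) = p(21) + p(20) − p(17) − p(15) + p(10) + p(7) − p(0) = 792 + 627 − 297 − 176 + 42 + 15 − 1 = 1,002.
Difference = 12,310 − 1,002 = 11,308.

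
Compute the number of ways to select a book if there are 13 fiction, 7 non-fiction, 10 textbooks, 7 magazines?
37

Working:
By the addition principle: 13 + 7 + 10 + 7 = 37.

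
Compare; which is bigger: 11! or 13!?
13!

Working:
11!=39,916,800, 13!=6,227,020,800. 13! > 11!.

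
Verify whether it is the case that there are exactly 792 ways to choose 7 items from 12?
True

Working:
C(12,7) = 792.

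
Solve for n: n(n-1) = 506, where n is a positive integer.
23

Explanation: n² − n − 506 = 0, so n = (1 ± √(1 + 4·506))/2 = (1 ± √2,025)/2 = (1 ± 45)/2, i.e. n = 23 or n = -22. Taking the positive root, n = 23 (check: 23×22 = 506).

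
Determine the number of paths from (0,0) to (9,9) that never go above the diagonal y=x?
Counted by the Catalan number C_9: C_9 = C(18,9)/(9+1) = 48,620/10 = 4,862.

Answer: 4,862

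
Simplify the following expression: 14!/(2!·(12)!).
91

Solution: This is C(14,2) = 91.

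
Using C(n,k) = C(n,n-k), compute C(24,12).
2,704,156

Explanation: C(24,12) = C(24,12) = 2,704,156.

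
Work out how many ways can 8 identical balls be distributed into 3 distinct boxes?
45

Solution: C(8+3-1, 3-1) = C(10, 2) = 45.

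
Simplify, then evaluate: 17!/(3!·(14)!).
680

Working:
This is C(17,3) = 680.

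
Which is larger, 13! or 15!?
13!=6,227,020,800, 15!=1,307,674,368,000. 15! > 13!.
Final answer: 15!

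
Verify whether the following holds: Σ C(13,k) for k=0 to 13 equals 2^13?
True

Working:
Binomial theorem: Σ C(13,k) = (1+1)^13 = 2^13 = 8,192; RHS 2^13 = 8,192.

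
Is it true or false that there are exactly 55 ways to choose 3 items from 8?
False

Reasoning: C(8,3) = 56 ≠ 55.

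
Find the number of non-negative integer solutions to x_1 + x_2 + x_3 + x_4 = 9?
C(9+4-1, 4-1) = 220.

Answer: 220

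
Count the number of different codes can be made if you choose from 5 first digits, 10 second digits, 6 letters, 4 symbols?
1,200

By the multiplication principle: 5 × 10 × 6 × 4 = 1,200.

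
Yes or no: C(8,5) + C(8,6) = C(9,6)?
Yes

Working:
Pascal's identity: LHS = 56 + 28 = 84; RHS = C(9,6) = 84. Both sides agree, so the statement holds.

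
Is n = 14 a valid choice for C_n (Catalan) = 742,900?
No

Reasoning: C_14 = C(28,14)/(14+1) = 40,116,600/15 = 2,674,440, which does not equal 742,900.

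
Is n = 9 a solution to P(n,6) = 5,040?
No

Solution: P(9,6) = 9·8·7·6·5·4 = 60,480, which does not equal 5,040.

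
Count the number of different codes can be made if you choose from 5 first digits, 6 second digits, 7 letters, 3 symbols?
630

Working:
By the multiplication principle: 5 × 6 × 7 × 3 = 630.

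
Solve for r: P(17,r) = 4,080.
P(17,r) = 17·16·…·(17−r+1), a product of r factors. Multiplying down from 17: 17 = 17; 17·16 = 272; 17·16·15 = 4,080 ✓ (3 factors). So r = 3.
Final answer: 3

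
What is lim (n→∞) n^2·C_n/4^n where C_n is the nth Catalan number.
∞

Working:
C_n ~ 4^n/(n^(3/2)√π), so n^2·C_n/4^n ~ n^(2 − 3/2)/√π → ∞.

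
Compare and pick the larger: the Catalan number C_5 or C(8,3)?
C(8,3)

Solution: C_5 = C(10,5)/(5+1) = 252/6 = 42; C(8,3) = 56.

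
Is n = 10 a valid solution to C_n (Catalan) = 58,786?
C_10 = C(20,10)/(10+1) = 184,756/11 = 16,796, which does not equal 58,786.
Final answer: No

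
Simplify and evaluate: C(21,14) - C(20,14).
77,520

C(21,14) - C(20,14) = C(20,13) = 77,520.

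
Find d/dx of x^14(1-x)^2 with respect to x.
14x^13(1-x)^2 - 2x^14(1-x)^1

Product rule: 14x^{13}(1-x)^{2} + x^14·(-2)(1-x)^{1}.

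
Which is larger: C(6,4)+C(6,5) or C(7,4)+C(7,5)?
C(7,4)+C(7,5)

Explanation: First=21, Second=56.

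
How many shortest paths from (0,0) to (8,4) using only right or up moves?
495
Choose 8 rights from 12 moves: C(12,8) = 495.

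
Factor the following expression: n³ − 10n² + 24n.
n(n − 4)(n − 6)

Solution: n³ − 10n² + 24n = n(n² − 10n + 24) = n(n − 4)(n − 6).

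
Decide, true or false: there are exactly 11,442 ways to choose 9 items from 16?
C(16,9) = 11,440 ≠ 11442.

Answer: False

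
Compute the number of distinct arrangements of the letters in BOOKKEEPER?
151,200

Working:
Word has 10 letters (B=1, O=2, K=2, E=3, P=1, R=1). Arrangements: 10!/Π(k!) = 151,200.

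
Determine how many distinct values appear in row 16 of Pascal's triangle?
Row 16 has entries C(16,0)..C(16,16); by symmetry C(16,k)=C(16,16-k), giving 9 distinct values.
Final answer: 9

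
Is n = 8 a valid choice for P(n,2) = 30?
No

Reasoning: P(8,2) = 8·7 = 56, which does not equal 30.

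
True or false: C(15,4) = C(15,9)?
C(15,4) = 1,365 but C(15,9) = 5,005; symmetry gives C(15,4) = C(15,11), not C(15,9).

Answer: False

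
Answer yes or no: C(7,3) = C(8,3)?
No

Solution: LHS = C(7,3) = 35; RHS = C(8,3) = 56. 35 ≠ 56, so the statement does not hold.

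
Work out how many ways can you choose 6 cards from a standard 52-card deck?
C(52,6) = 20,358,520.
Final answer: 20,358,520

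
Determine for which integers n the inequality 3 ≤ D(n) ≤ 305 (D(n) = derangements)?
4, 5, 6

Reasoning: Using D(n) = (n−1)[D(n−1) + D(n−2)] with D(1)=0, D(2)=1: D(3)=2; D(4)=9; D(5)=44; D(6)=265; D(7)=1,854. So valid n = 4, 5, 6.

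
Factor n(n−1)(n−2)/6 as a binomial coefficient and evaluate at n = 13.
C(n,3); C(13,3) = 286

n(n−1)(n−2)/6 = n!/(3!(n−3)!) = C(n,3). At n = 13: C(13,3) = 286.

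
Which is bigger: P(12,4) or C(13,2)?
P(12,4)

Explanation: P(12,4)=11,880, C(13,2)=78.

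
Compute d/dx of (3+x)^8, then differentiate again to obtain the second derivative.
56(3+x)^6

First derivative: 8(3+x)^{7}. Second derivative: 8·7·(3+x)^{6} = 56(3+x)^{6}.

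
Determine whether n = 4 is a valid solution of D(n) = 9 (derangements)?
Yes

Explanation: D(4) = (4-1)·[D(3) + D(2)] = 3·[2 + 1] = 9, which equals 9.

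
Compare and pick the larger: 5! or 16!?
16!

5!=120, 16!=20,922,789,888,000. 16! > 5!.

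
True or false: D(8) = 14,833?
True
Derangements of 8 elements: D(8) = (8-1)·[D(7) + D(6)] = 7·[1,854 + 265] = 14,833.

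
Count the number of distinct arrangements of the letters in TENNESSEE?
3,780

Solution: Word has 9 letters (T=1, E=4, N=2, S=2). Arrangements: 9!/Π(k!) = 3,780.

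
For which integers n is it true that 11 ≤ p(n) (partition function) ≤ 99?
6, 7, 8, 9, 10, 11, 12

Reasoning: Tabulating p(n) via p(n) = p(n−1) + p(n−2) − p(n−5) − p(n−7) + …: p(5)=7; p(6)=11; p(7)=15; p(8)=22; p(9)=30; p(10)=42; p(11)=56; p(12)=77; p(13)=101. So valid n = 6, 7, 8, 9, 10, 11, 12.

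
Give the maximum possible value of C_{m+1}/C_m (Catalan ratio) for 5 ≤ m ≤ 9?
38/11

C_{m+1}/C_m = 2(2m+1)/(m+2), which increases with m. Maximum at m = 9: 2·19/11 = 38/11.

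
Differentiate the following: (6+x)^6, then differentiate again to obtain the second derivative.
30(6+x)^4

Working:
First derivative: 6(6+x)^{5}. Second derivative: 6·5·(6+x)^{4} = 30(6+x)^{4}.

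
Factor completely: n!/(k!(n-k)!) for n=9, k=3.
C(9,3) = 84

This is the binomial coefficient C(9,3) = 84.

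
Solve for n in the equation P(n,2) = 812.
P(n,2) = n(n−1) is increasing in n; n(n−1) ≈ (n−0.5)^2 = 812 gives n ≈ 29.0. Check: P(27,2) = 702, P(28,2) = 756, P(29,2) = 812 ✓. So n = 29.
Final answer: 29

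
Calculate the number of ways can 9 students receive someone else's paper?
133,496

Explanation: Using D(n) = (n-1)[D(n-1) + D(n-2)]:
D(9) = (9-1) × [D(8) + D(7)]
      = 8 × [14833 + 1854]
      = 8 × 16687
      = 133,496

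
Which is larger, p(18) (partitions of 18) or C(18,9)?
Pentagonal recurrence p(n) = p(n−1) + p(n−2) − p(n−5) − p(n−7) + …: p(18) = p(17) + p(16) − p(13) − p(11) + p(6) + p(3) = 297 + 231 − 101 − 56 + 11 + 3 = 385; C(18,9) = 48,620.
Final answer: C(18,9)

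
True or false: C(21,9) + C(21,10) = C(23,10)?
Pascal's identity gives C(22,10) = 646,646, whereas C(23,10) = 1,144,066.

Answer: False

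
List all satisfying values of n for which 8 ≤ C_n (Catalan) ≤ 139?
4, 5, 6
C_3=5; C_4=14; C_5=42; C_6=132; C_7=429. So valid n = 4, 5, 6.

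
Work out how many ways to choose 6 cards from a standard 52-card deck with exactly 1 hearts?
7,484,841

Reasoning: 13 hearts and 39 non-hearts: C(13,1) × C(39,5) = 13 × 575757 = 7,484,841.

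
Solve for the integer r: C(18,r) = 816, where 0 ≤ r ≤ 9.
3

Working:
C(18,r) is increasing for 0 ≤ r ≤ 9. Stepping up (C(18,r+1) = C(18,r)·(18−r)/(r+1)): C(18,1) = 18, C(18,2) = 153, C(18,3) = 816 ✓. So r = 3.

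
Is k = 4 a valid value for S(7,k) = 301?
No

Working:
S(7,4) = 4·S(6,4) + S(6,3) = 4·65 + 90 = 350, which does not equal 301.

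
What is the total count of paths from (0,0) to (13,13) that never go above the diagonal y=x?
742,900

Counted by the Catalan number C_13: C_13 = C(26,13)/(13+1) = 10,400,600/14 = 742,900.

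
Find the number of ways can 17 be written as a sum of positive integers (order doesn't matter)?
Pentagonal recurrence p(n) = p(n−1) + p(n−2) − p(n−5) − p(n−7) + …: p(17) = p(16) + p(15) − p(12) − p(10) + p(5) + p(2) = 231 + 176 − 77 − 42 + 7 + 2 = 297.

Answer: 297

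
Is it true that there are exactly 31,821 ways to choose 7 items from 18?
False
C(18,7) = 31,824 ≠ 31821.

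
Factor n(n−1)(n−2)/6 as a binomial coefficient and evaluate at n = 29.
C(n,3); C(29,3) = 3,654
n(n−1)(n−2)/6 = n!/(3!(n−3)!) = C(n,3). At n = 29: C(29,3) = 3,654.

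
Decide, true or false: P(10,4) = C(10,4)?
False
P(10,4) = 5,040 but C(10,4) = 210; they differ by a factor of 4! = 24, so the statement does not hold.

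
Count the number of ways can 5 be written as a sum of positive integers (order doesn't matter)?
Pentagonal recurrence p(n) = p(n−1) + p(n−2) − p(n−5) − p(n−7) + …: p(5) = p(4) + p(3) − p(0) = 5 + 3 − 1 = 7.
Final answer: 7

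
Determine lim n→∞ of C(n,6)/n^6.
C(n,6) ≈ n^6/6! for large n. Limit = 1/6! = 1/720.

Answer: 1/720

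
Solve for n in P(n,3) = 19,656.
28

P(n,3) = n(n−1)(n−2) is increasing in n; n(n−1)(n−2) ≈ (n−1)^3 = 19,656 gives n ≈ 28.0. Check: P(26,3) = 15,600, P(27,3) = 17,550, P(28,3) = 19,656 ✓. So n = 28.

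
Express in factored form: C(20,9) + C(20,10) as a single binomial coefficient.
C(21,10)

Explanation: By Pascal's identity: C(20,9) + C(20,10) = C(21,10) = 352,716.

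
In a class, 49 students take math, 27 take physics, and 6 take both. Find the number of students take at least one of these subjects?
70

|A∪B| = |A|+|B|-|A∩B| = 49+27-6 = 70.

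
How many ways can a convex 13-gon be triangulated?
58,786

Solution: Using the Catalan number formula: C_n = C(2n, n) / (n+1)
C_11 = C(22, 11) / (11+1)
     = 705432 / 12
     = 58,786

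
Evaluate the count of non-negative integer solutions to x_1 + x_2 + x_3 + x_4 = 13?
560

C(13+4-1, 4-1) = 560.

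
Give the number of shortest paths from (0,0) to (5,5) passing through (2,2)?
120

Explanation: To (2,2): C(4,2)=6. From there: C(6,3)=20. Total: 120.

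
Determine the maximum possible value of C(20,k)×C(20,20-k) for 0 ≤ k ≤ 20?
34,134,779,536

Solution: C(20,k)·C(20,20-k) = C(20,k)², maximised at the centre k = 10: C(20,10)² = 34,134,779,536.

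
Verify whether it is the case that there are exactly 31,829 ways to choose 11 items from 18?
False

Solution: C(18,11) = 31,824 ≠ 31829.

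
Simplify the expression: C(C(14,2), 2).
4,095

Solution: C(14,2) = 91, then C(91, 2) = 4,095.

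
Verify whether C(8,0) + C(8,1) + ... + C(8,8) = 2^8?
True

Reasoning: Binomial theorem with x = y = 1: Σ C(8,i) = (1+1)^8 = 2^8 = 256. The statement holds.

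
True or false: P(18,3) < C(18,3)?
False

Reasoning: P(18,3) = 4,896 and C(18,3) = 816; P(n,r) = r! × C(n,r) so P > C whenever r ≥ 2.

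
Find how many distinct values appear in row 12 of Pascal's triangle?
7

Explanation: Row 12 has entries C(12,0)..C(12,12); by symmetry C(12,k)=C(12,12-k), giving 7 distinct values.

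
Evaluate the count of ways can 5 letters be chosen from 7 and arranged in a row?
2,520

P(7,5) = 7!/(7-5)! = 2,520.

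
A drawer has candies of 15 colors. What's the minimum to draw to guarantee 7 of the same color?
91

Explanation: Worst case: 6 of each = 90. One more: 91.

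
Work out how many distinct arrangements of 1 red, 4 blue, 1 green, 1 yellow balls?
210

Reasoning: Multinomial: 7!/(1! × 4! × 1! × 1!) = 210.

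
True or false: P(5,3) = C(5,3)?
False

Working:
P(5,3) = 60 but C(5,3) = 10; they differ by a factor of 3! = 6, so the statement does not hold.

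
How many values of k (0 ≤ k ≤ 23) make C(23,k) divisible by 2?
8

Explanation: Checking C(23,k) mod 2 for k = 0..23: divisible at k = 8, 9, 10, 11, 12, 13, 14, 15. That's 8 values.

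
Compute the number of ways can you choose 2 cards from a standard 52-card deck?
1,326

Explanation: C(52,2) = 1,326.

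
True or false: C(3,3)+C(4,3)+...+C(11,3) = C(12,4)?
True

Explanation: Hockey stick identity gives Σ = C(12,4) = 495; RHS C(12,4) = 495.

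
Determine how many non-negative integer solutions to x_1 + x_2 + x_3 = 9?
C(9+3-1, 3-1) = 55.

Answer: 55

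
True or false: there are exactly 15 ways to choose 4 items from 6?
True

Solution: C(6,4) = 15.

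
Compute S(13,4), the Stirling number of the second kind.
2,532,530

Explanation: Using the Stirling recurrence: S(n,k) = k·S(n-1,k) + S(n-1,k-1)
S(13,4) = 4·S(12,4) + S(12,3)
         = 4·611501 + 86526
         = 2446004 + 86526
         = 2,532,530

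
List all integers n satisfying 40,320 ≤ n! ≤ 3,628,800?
8, 9, 10

Working:
n! is strictly increasing; 8! = 40,320 and 10! = 3,628,800, so valid n = 8, 9, 10.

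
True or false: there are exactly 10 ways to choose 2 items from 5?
True

C(5,2) = 10.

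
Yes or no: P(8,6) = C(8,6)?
P(8,6) = 20,160 but C(8,6) = 28; they differ by a factor of 6! = 720, so the statement does not hold.

Answer: No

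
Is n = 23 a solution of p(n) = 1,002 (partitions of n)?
No
Pentagonal recurrence p(n) = p(n−1) + p(n−2) − p(n−5) − p(n−7) + …: p(23) = p(22) + p(21) − p(18) − p(16) + p(11) + p(8) − p(1) = 1,002 + 792 − 385 − 231 + 56 + 22 − 1 = 1,255, which does not equal 1,002.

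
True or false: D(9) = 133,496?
True

Working:
Derangements of 9 elements: D(9) = (9-1)·[D(8) + D(7)] = 8·[14,833 + 1,854] = 133,496.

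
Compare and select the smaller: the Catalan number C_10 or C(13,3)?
C(13,3)
C_10 = C(20,10)/(10+1) = 184,756/11 = 16,796; C(13,3) = 286.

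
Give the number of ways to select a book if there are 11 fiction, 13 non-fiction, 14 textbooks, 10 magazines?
By the addition principle: 11 + 13 + 14 + 10 = 48.
Final answer: 48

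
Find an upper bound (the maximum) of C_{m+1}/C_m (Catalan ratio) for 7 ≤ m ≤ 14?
29/8
C_{m+1}/C_m = 2(2m+1)/(m+2), which increases with m. Maximum at m = 14: 2·29/16 = 29/8.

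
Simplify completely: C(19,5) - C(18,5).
C(19,5) - C(18,5) = C(18,4) = 3,060.

Answer: 3,060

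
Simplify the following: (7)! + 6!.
5,760

Solution: (7)! + 6! = (7)·6! + 6! = (7+1)·6! = 8·6! = 5,760.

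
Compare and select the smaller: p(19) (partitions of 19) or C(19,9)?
p(19)

Working:
Pentagonal recurrence p(n) = p(n−1) + p(n−2) − p(n−5) − p(n−7) + …: p(19) = p(18) + p(17) − p(14) − p(12) + p(7) + p(4) = 385 + 297 − 135 − 77 + 15 + 5 = 490; C(19,9) = 92,378.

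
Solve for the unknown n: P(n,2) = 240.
P(n,2) = n(n−1) is increasing in n; n(n−1) ≈ (n−0.5)^2 = 240 gives n ≈ 16.0. Check: P(14,2) = 182, P(15,2) = 210, P(16,2) = 240 ✓. So n = 16.
Final answer: 16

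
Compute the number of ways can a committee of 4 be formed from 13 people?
C(13,4) = 13! / (4! × (13-4)!)
         = 13! / (4! × 9!)
         = 715

Answer: 715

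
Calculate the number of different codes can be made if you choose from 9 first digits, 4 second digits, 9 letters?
By the multiplication principle: 9 × 4 × 9 = 324.
Final answer: 324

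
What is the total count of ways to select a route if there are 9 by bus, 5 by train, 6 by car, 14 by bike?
34

Solution: By the addition principle: 9 + 5 + 6 + 14 = 34.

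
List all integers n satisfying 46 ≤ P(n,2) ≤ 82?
8, 9
P(7,2)=42; P(8,2)=56; P(9,2)=72; P(10,2)=90. So valid n = 8, 9.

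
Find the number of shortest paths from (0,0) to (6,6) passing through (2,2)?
420

Working:
To (2,2): C(4,2)=6. From there: C(8,4)=70. Total: 420.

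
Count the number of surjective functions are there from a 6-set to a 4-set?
Onto functions = 4! × S(6,4)
First compute S(6,4) via recurrence:
Using the Stirling recurrence: S(n,k) = k·S(n-1,k) + S(n-1,k-1)
S(6,4) = 4·S(5,4) + S(5,3)
         = 4·10 + 25
         = 40 + 25
         = 65
Then: 24 × 65 = 1,560
Final answer: 1,560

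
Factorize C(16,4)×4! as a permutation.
C(16,4)×4! = [16!/(4!(12)!)]×4! = 16!/(12)! = P(16,4) = 43,680.
Final answer: P(16,4)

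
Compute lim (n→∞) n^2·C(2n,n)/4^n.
∞

Explanation: C(2n,n) ~ 4^n/√(πn), so n^2·C(2n,n)/4^n ~ n^(2 − 1/2)/√π → ∞.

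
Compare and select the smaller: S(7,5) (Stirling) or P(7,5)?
S(7,5)

Solution: S(7,5) = 5·S(6,5) + S(6,4) = 5·15 + 65 = 140; P(7,5) = 2,520.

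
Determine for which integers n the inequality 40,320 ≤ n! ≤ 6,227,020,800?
8, 9, 10, 11, 12, 13

Working:
n! is strictly increasing; 8! = 40,320 and 13! = 6,227,020,800, so valid n = 8, 9, 10, 11, 12, 13.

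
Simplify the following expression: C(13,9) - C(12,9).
495
C(13,9) - C(12,9) = C(12,8) = 495.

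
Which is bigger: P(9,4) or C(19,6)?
P(9,4)=3,024, C(19,6)=27,132.
Final answer: C(19,6)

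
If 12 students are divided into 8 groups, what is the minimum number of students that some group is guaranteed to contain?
2

Explanation: Pigeonhole: ⌈12/8⌉ = 2.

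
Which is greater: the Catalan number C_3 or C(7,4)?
C(7,4)

Working:
C_3 = C(6,3)/(3+1) = 20/4 = 5; C(7,4) = 35.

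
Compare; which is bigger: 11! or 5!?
11!

Working:
11!=39,916,800, 5!=120. 11! > 5!.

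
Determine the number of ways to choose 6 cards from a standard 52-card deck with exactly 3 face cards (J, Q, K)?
2,173,600

Solution: 12 face cards and 40 non-face cards: C(12,3) × C(40,3) = 220 × 9,880 = 2,173,600.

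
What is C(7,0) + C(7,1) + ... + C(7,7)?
128

Working:
Sum of binomial coefficients = 2^7 = 128.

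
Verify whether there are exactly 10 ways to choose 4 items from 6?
False

Reasoning: C(6,4) = 15 ≠ 10.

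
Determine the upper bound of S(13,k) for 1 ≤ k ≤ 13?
9,321,312

Explanation: Row S(13,k) for k = 1..13 (via S(n,k) = k·S(n−1,k) + S(n−1,k−1)): 1, 4,095, 261,625, 2,532,530, 7,508,501, 9,321,312, 5,715,424, 1,899,612, 359,502, 39,325, 2,431, 78, 1. The row is unimodal; maximum at k = 6: 9,321,312.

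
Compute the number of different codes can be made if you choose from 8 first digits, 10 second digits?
80

Explanation: By the multiplication principle: 8 × 10 = 80.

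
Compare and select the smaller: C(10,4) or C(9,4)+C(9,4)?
C(10,4)

C(10,4)=210; C(9,4)+C(9,4)=126+126=252.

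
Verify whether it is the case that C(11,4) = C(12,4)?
False

Explanation: LHS = C(11,4) = 330; RHS = C(12,4) = 495. 330 ≠ 495, so the statement does not hold.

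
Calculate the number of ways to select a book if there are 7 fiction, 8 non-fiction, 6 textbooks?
By the addition principle: 7 + 8 + 6 = 21.
Final answer: 21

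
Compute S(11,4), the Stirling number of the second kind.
145,750

Reasoning: Using the Stirling recurrence: S(n,k) = k·S(n-1,k) + S(n-1,k-1)
S(11,4) = 4·S(10,4) + S(10,3)
         = 4·34105 + 9330
         = 136420 + 9330
         = 145,750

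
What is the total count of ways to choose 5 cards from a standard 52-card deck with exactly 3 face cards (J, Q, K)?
12 face cards and 40 non-face cards: C(12,3) × C(40,2) = 220 × 780 = 171,600.
Final answer: 171,600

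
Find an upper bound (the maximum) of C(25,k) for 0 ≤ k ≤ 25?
5,200,300

Reasoning: Maximum at k = 12 or k = 13: C(25,12) = 5,200,300.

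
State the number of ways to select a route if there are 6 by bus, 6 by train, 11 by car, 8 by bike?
31

Working:
By the addition principle: 6 + 6 + 11 + 8 = 31.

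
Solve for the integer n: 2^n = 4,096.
12
4,096 = 1,024 × 4 = 2^10 × 2^2 = 2^12, so n = 12.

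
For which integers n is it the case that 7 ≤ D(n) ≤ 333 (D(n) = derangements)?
4, 5, 6

Working:
Using D(n) = (n−1)[D(n−1) + D(n−2)] with D(1)=0, D(2)=1: D(3)=2; D(4)=9; D(5)=44; D(6)=265; D(7)=1,854. So valid n = 4, 5, 6.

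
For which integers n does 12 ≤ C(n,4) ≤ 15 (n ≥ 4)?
6

Explanation: C(5,4)=5; C(6,4)=15; C(7,4)=35. So valid n = 6.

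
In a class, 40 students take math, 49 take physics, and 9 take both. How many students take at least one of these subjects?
80

|A∪B| = |A|+|B|-|A∩B| = 40+49-9 = 80.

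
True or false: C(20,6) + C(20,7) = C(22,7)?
False

Reasoning: Pascal's identity gives C(21,7) = 116,280, whereas C(22,7) = 170,544.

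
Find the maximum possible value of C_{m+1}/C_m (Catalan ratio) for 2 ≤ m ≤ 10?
7/2

Reasoning: C_{m+1}/C_m = 2(2m+1)/(m+2), which increases with m. Maximum at m = 10: 2·21/12 = 7/2.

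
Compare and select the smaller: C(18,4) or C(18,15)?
C(18,15)
C(18,4)=3,060, C(18,15)=816.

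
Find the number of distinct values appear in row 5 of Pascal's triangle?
3
Row 5 has entries C(5,0)..C(5,5); by symmetry C(5,k)=C(5,5-k), giving 3 distinct values.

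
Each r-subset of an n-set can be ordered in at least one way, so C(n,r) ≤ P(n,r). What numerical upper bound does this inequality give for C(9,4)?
3,024

Solution: P(9,4) = 9·8·7·6 = 3,024, so C(9,4) ≤ 3,024. (The bound is loose by a factor of 4! = 24: C(9,4) = 3,024/24 = 126.)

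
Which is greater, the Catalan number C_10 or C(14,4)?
C_10 = C(20,10)/(10+1) = 184,756/11 = 16,796; C(14,4) = 1,001.

Answer: C_10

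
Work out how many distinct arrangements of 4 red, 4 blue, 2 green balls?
3,150

Explanation: Multinomial: 10!/(4! × 4! × 2!) = 3,150.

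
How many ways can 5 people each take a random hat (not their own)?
Using D(n) = (n-1)[D(n-1) + D(n-2)]:
D(5) = (5-1) × [D(4) + D(3)]
      = 4 × [9 + 2]
      = 4 × 11
      = 44
Final answer: 44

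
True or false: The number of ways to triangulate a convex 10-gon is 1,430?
True
Triangulations of a convex 10-gon are counted by the Catalan number C_8: C_8 = C(16,8)/(8+1) = 12,870/9 = 1,430.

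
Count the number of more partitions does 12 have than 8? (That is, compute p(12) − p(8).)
55

Pentagonal recurrence p(n) = p(n−1) + p(n−2) − p(n−5) − p(n−7) + …: p(12) = p(11) + p(10) − p(7) − p(5) + p(0) = 56 + 42 − 15 − 7 + 1 = 77.
p(8) = p(7) + p(6) − p(3) − p(1) = 15 + 11 − 3 − 1 = 22.
Difference = 77 − 22 = 55.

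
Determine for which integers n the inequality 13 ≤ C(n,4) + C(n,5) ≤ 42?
6

Working:
C(5,4)+C(5,5)=6; C(6,4)+C(6,5)=21; C(7,4)+C(7,5)=56. So valid n = 6.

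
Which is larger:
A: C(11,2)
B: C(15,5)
B

Explanation: A=C(11,2)=55, B=C(15,5)=3,003.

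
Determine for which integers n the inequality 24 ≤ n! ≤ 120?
4, 5

Solution: n! is strictly increasing; 4! = 24 and 5! = 120, so valid n = 4, 5.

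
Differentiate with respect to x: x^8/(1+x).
(8x^7(1+x) - x^8)/(1+x)²

Explanation: Quotient rule: [8x^{7}(1+x) - x^8]/(1+x)².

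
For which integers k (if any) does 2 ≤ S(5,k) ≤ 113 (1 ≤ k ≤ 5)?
2, 3, 4

Solution: S(5,1)=1; S(5,2)=15; S(5,3)=25; S(5,4)=10; S(5,5)=1. So valid k = 2, 3, 4.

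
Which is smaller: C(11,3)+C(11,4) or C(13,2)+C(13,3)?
C(13,2)+C(13,3)
First=495, Second=364.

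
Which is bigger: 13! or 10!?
13!

Solution: 13!=6,227,020,800, 10!=3,628,800. 13! > 10!.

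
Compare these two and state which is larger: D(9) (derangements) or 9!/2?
9!/2
D(9) = (9-1)·[D(8) + D(7)] = 8·[14,833 + 1,854] = 133,496; 9!/2 = 362,880/2 = 181,440.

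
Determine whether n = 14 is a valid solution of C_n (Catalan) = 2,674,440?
C_14 = C(28,14)/(14+1) = 40,116,600/15 = 2,674,440, which equals 2,674,440.
Final answer: Yes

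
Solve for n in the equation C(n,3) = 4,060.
C(n,3) = n(n−1)(n−2)/3! is increasing in n, and n(n−1)(n−2) = 3!·4,060 = 24,360 ≈ (n−1)^3 gives n ≈ 30.0. Check: C(28,3) = 3,276, C(29,3) = 3,654, C(30,3) = 4,060 ✓. So n = 30.

Answer: 30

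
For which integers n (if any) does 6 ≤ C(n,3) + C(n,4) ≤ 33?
C(4,3)+C(4,4)=5; C(5,3)+C(5,4)=15; C(6,3)+C(6,4)=35. So valid n = 5.
Final answer: 5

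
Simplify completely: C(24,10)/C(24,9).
3/2

C(n,k+1)/C(n,k) = (n−k)/(k+1). Here (24−9)/(9+1) = 15/10 = 3/2.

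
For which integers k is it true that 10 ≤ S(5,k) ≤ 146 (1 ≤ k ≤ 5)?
2, 3, 4

S(5,1)=1; S(5,2)=15; S(5,3)=25; S(5,4)=10; S(5,5)=1. So valid k = 2, 3, 4.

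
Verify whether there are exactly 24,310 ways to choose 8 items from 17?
True

Solution: C(17,8) = 24,310.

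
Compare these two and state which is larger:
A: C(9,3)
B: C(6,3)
A=C(9,3)=84, B=C(6,3)=20.
Final answer: A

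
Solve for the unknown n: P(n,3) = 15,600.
26

P(n,3) = n(n−1)(n−2) is increasing in n; n(n−1)(n−2) ≈ (n−1)^3 = 15,600 gives n ≈ 26.0. Check: P(24,3) = 12,144, P(25,3) = 13,800, P(26,3) = 15,600 ✓. So n = 26.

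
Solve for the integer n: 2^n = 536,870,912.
29

Reasoning: 536,870,912 = 1,024 × 1,024 × 512 = 2^10 × 2^10 × 2^9 = 2^29, so n = 29.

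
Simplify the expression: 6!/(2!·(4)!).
This is C(6,2) = 15.
Final answer: 15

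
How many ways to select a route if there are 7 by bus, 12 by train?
19
By the addition principle: 7 + 12 = 19.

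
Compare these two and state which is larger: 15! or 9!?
15!=1,307,674,368,000, 9!=362,880. 15! > 9!.
Final answer: 15!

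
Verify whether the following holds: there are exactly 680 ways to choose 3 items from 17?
True
C(17,3) = 680.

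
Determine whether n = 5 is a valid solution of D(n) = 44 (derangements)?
Yes

Reasoning: D(5) = (5-1)·[D(4) + D(3)] = 4·[9 + 2] = 44, which equals 44.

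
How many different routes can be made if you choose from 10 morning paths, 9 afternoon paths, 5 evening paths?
450

By the multiplication principle: 10 × 9 × 5 = 450.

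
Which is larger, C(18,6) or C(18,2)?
C(18,6)

Working:
C(18,6)=18,564, C(18,2)=153.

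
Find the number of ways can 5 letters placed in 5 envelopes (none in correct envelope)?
44

Solution: Using D(n) = (n-1)[D(n-1) + D(n-2)]:
D(5) = (5-1) × [D(4) + D(3)]
      = 4 × [9 + 2]
      = 4 × 11
      = 44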